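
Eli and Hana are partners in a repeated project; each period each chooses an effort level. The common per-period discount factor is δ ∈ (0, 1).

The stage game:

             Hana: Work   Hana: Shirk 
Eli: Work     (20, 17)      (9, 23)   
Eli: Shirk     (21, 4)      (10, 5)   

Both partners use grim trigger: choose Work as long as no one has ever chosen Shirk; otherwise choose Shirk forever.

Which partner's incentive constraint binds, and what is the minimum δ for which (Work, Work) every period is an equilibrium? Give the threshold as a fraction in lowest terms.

Eli: cooperation gives 20 each period; deviation gives 21 once then 10 forever.
  20/(1−δ) ≥ 21 + 10δ/(1−δ) ⇒ δ ≥ 1/11.
Hana: cooperation gives 17 each period; deviation gives 23 once then 5 forever.
  δ ≥ 6/18 = 1/3.
Both must hold, so the binding constraint is Hana's: δ ≥ 1/3.

Hana; δ ≥ 1/3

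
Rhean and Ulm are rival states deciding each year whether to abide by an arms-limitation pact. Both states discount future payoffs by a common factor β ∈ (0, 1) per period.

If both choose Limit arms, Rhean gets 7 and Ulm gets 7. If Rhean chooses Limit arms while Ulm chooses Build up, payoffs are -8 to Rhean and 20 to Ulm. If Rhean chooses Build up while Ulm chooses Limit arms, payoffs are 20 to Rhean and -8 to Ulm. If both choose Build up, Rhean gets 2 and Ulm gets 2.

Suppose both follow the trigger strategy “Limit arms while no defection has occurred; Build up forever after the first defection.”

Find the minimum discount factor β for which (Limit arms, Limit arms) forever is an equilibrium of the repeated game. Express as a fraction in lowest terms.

13/18

One-period gain from deviating is 20 − 7 = 13. The loss is 7 − 2 = 5 in every subsequent period, with present value 5·β/(1−β).
Deviation is unprofitable when 5·β/(1−β) ≥ 13, i.e. β/(1−β) ≥ 13/5.
Equivalently β ≥ 13/(13+5) = 13/18.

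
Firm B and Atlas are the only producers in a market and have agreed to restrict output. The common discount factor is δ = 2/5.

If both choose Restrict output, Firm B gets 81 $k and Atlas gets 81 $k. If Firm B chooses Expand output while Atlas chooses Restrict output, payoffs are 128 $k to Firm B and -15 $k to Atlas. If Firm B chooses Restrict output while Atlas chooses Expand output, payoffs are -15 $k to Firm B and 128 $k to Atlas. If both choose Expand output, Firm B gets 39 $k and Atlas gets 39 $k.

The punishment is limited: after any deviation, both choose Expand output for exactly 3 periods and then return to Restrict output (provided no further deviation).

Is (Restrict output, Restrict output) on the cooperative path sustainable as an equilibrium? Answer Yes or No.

IC: δ+…+δ^3 ≥ (128−81)/(81−39) = 47/42.
At δ = 2/5: partial sum = 0.6240 < 1.1190. Cooperation not sustainable.

No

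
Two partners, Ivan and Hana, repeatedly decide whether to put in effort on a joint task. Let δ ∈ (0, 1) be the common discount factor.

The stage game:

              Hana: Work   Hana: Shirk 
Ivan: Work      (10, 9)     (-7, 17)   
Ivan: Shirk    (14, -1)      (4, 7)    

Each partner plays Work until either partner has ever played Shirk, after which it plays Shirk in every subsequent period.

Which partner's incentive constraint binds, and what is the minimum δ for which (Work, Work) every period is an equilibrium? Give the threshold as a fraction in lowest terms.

Hana; δ ≥ 4/5

Ivan's threshold: (14−10)/(14−4) = 2/5.
Hana's threshold: (17−9)/(17−7) = 4/5.
2/5 < 4/5, so Hana binds and δ* = 4/5.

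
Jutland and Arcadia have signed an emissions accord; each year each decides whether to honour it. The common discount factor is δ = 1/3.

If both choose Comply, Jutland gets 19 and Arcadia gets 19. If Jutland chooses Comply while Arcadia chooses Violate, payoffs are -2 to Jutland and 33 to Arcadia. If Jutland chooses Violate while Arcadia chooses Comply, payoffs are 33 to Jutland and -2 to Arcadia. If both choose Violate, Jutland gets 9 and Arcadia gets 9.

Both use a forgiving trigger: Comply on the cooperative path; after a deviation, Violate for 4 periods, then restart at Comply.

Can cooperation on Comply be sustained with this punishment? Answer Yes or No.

No

A one-shot deviation gives 33 now, then 9 for 4 periods, then back to 19.
Gain from deviating: (33−19) today; loss: (19−9) in each of the next 4 periods.
No-deviation condition: (19−9)(δ+…+δ^4) ≥ 33−19, i.e. δ+…+δ^4 ≥ 7/5.
At δ = 1/3: δ+…+δ^4 = 0.4938 < 1.4000.
So cooperation is not sustainable.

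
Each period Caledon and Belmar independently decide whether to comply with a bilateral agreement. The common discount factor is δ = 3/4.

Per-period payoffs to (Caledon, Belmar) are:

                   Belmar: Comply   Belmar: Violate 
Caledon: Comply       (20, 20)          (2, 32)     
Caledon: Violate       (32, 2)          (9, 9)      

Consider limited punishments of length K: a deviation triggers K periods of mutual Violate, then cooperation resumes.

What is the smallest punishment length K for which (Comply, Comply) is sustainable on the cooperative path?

IC: δ(1−δ^K)/(1−δ) ≥ (32−20)/(20−9) = 12/11.
With δ = 3/4: need 1 − δ^K ≥ 12/11·(1−3/4)/(3/4), i.e. δ^K ≤ 0.6364.
Since (3/4)^1 = 0.7500 and (3/4)^2 = 0.5625, the smallest such K is 2.

2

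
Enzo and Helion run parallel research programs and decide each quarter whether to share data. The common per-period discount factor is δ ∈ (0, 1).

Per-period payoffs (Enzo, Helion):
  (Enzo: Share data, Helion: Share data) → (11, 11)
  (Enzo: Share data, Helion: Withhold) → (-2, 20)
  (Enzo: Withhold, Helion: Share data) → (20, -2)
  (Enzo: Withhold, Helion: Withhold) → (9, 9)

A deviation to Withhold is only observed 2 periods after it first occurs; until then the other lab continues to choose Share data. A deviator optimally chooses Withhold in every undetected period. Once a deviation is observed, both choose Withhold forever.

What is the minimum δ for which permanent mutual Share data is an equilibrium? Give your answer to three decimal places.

The best deviation is to choose Withhold for all 2 undetected periods, earning 20 each, then 9 forever once detected.
Deviation value: 20(1−δ^2)/(1−δ) + 9δ^2/(1−δ); cooperation value: 11/(1−δ).
IC: 11 ≥ 20(1−δ^2) + 9δ^2 = 20 − 11δ^2.
So δ^2 ≥ 9/11, giving δ ≥ (9/11)^(1/2) ≈ 0.905.

0.905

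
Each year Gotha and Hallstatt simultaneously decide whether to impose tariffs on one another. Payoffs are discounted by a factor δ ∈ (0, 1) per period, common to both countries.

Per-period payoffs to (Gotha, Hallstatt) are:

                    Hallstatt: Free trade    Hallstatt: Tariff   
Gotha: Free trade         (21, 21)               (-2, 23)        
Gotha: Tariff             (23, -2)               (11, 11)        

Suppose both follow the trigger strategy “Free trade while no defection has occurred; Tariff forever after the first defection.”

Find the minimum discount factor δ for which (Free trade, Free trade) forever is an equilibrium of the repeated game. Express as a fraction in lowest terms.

Under grim trigger the critical discount factor is (T−C)/(T−P) with T = 23, C = 21, P = 11.
δ* = (23−21)/(23−11) = 2/12 = 1/6.

1/6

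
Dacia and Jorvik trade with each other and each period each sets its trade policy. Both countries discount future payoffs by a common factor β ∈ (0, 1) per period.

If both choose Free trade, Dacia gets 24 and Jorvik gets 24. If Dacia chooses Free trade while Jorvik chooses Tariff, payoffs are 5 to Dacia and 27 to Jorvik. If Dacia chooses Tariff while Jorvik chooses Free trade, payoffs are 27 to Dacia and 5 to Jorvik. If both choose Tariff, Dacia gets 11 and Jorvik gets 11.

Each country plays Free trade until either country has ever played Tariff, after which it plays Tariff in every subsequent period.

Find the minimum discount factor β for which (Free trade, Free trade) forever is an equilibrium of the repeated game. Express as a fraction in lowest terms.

3/16

One-period gain from deviating is 27 − 24 = 3. The loss is 24 − 11 = 13 in every subsequent period, with present value 13·β/(1−β).
Deviation is unprofitable when 13·β/(1−β) ≥ 3, i.e. β/(1−β) ≥ 3/13.
Equivalently β ≥ 3/(3+13) = 3/16.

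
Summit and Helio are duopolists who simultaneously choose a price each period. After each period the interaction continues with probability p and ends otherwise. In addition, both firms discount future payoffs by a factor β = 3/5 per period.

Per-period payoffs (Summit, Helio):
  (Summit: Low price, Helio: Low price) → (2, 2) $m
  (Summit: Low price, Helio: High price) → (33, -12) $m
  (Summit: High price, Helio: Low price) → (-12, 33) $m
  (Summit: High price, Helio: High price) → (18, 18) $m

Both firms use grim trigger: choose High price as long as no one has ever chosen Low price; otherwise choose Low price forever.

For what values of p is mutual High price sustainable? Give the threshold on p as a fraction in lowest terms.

25/31

With continuation probability p and discount β, the effective per-period discount factor is βp.
Grim-trigger IC: βp ≥ (33−18)/(33−2) = 15/31.
So p ≥ (15/31)/(3/5) = 25/31.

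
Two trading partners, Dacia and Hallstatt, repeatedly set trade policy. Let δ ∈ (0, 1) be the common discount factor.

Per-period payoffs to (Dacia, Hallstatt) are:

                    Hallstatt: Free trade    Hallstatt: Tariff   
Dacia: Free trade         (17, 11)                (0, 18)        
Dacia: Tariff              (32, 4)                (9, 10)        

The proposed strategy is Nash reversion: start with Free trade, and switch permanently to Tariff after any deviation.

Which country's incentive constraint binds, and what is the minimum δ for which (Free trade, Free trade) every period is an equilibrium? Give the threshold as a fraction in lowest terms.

Dacia's threshold: (32−17)/(32−9) = 15/23.
Hallstatt's threshold: (18−11)/(18−10) = 7/8.
15/23 < 7/8, so Hallstatt binds and δ* = 7/8.

Hallstatt; δ ≥ 7/8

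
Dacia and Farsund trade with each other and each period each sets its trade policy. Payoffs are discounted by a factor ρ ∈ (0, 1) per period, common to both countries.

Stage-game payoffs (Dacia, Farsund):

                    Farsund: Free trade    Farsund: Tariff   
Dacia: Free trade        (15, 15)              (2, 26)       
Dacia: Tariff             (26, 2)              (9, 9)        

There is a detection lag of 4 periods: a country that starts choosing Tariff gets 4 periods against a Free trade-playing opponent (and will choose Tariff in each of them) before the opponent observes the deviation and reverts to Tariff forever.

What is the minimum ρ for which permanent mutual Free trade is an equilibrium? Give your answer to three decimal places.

0.897

The best deviation is to choose Tariff for all 4 undetected periods, earning 26 each, then 9 forever once detected.
Deviation value: 26(1−ρ^4)/(1−ρ) + 9ρ^4/(1−ρ); cooperation value: 15/(1−ρ).
IC: 15 ≥ 26(1−ρ^4) + 9ρ^4 = 26 − 17ρ^4.
So ρ^4 ≥ 11/17, giving ρ ≥ (11/17)^(1/4) ≈ 0.897.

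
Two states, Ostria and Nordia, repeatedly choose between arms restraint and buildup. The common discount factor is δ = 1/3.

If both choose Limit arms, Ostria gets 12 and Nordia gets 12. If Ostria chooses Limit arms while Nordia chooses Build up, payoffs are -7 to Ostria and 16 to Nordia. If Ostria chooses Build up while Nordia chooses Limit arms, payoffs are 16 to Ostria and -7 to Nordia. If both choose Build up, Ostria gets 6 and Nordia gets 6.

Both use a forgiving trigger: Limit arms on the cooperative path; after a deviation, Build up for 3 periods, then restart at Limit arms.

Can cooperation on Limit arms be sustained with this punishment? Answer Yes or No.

A one-shot deviation gives 16 now, then 6 for 3 periods, then back to 12.
Gain from deviating: (16−12) today; loss: (12−6) in each of the next 3 periods.
No-deviation condition: (12−6)(δ+…+δ^3) ≥ 16−12, i.e. δ+…+δ^3 ≥ 2/3.
At δ = 1/3: δ+…+δ^3 = 0.4815 < 0.6667.
So cooperation is not sustainable.

No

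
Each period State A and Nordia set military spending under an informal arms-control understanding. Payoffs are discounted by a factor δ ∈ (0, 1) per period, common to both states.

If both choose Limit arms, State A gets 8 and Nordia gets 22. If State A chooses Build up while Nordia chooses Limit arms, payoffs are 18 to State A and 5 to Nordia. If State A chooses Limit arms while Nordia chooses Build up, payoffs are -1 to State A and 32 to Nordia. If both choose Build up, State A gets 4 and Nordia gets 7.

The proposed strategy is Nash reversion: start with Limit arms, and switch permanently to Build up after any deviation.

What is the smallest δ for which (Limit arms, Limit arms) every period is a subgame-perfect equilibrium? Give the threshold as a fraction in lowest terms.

5/7

For State A: deviation gain 18−8 = 10, per-period punishment loss 8−4 = 4. IC gives δ ≥ 10/14 = 5/7.
For Nordia: gain 10, loss 15 per period, so δ ≥ 10/25 = 2/5.
The tighter constraint is State A's, so cooperation needs δ ≥ 5/7.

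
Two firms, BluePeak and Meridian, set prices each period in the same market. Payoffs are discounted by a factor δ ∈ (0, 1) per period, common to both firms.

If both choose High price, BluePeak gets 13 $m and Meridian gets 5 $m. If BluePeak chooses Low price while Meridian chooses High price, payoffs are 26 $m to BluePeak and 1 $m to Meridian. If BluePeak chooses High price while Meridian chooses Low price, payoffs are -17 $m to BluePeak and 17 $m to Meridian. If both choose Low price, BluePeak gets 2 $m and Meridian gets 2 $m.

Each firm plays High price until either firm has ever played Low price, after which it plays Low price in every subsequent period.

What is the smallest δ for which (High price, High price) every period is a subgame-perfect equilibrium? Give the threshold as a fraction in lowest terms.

4/5

BluePeak: cooperation gives 13 each period; deviation gives 26 once then 2 forever.
  13/(1−δ) ≥ 26 + 2δ/(1−δ) ⇒ δ ≥ 13/24.
Meridian: cooperation gives 5 each period; deviation gives 17 once then 2 forever.
  δ ≥ 12/15 = 4/5.
Both must hold, so the binding constraint is Meridian's: δ ≥ 4/5.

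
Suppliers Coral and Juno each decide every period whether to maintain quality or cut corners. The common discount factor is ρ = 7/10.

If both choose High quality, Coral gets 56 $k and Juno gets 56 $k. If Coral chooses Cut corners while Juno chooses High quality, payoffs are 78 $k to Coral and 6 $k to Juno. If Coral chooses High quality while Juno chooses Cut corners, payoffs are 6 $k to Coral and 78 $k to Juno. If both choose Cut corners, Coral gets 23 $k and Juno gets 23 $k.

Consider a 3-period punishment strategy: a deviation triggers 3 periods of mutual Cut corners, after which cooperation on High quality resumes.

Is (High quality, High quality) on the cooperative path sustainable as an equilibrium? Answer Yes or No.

Yes

A one-shot deviation gives 78 now, then 23 for 3 periods, then back to 56.
Gain from deviating: (78−56) today; loss: (56−23) in each of the next 3 periods.
No-deviation condition: (56−23)(ρ+…+ρ^3) ≥ 78−56, i.e. ρ+…+ρ^3 ≥ 2/3.
At ρ = 7/10: ρ+…+ρ^3 = 1.5330 ≥ 0.6667.
So cooperation is sustainable.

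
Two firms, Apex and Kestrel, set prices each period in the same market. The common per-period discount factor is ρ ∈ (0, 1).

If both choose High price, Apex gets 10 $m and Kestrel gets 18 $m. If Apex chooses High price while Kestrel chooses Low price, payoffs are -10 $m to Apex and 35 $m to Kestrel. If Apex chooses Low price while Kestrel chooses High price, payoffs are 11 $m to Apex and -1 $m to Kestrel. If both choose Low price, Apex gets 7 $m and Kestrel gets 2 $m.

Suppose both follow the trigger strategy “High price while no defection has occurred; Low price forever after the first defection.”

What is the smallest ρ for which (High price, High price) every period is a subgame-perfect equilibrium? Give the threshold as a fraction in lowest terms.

Apex: cooperation gives 10 each period; deviation gives 11 once then 7 forever.
  10/(1−ρ) ≥ 11 + 7ρ/(1−ρ) ⇒ ρ ≥ 1/4.
Kestrel: cooperation gives 18 each period; deviation gives 35 once then 2 forever.
  ρ ≥ 17/33.
Both must hold, so the binding constraint is Kestrel's: ρ ≥ 17/33.

17/33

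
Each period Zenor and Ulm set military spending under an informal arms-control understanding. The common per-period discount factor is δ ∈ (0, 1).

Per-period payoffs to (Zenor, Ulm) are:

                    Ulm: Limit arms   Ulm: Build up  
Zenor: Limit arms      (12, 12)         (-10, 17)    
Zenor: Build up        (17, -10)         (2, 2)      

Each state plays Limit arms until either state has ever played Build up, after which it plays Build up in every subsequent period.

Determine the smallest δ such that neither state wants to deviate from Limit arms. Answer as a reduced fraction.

Under grim trigger the critical discount factor is (T−C)/(T−P) with T = 17, C = 12, P = 2.
δ* = (17−12)/(17−2) = 5/15 = 1/3.

1/3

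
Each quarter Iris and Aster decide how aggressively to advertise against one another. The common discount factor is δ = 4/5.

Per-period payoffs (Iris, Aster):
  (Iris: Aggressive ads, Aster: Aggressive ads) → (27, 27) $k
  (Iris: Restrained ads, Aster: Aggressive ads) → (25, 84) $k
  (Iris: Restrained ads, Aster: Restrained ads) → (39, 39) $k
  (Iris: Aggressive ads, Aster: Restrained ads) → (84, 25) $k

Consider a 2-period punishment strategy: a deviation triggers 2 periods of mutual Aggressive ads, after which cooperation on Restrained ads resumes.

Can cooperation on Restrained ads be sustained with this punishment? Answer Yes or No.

No

Comparing payoff streams over the 3 periods until play realigns: cooperate → 39(1+δ+…+δ^2); deviate → 84 + 27(δ+…+δ^2).
Cooperation is sustained iff (39−27)(δ+…+δ^2) ≥ 84−39.
δ+…+δ^2 = 4/5·(1−(4/5)^2)/(1−4/5) = 1.4400, and (84−39)/(39−27) = 3.7500.
1.4400 < 3.7500, so cooperation is not sustainable.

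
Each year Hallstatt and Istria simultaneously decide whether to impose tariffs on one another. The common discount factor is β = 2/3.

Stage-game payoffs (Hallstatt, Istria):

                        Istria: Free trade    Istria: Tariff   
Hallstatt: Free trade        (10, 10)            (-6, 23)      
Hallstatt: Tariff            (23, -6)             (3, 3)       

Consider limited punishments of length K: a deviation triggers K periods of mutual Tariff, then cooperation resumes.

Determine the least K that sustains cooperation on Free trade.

7

Need Σ_{k=1}^{K} β^k ≥ (23−10)/(10−3) = 1.8571 at β = 2/3.
At K = 6 the sum is 1.8244 < 1.8571; at K = 7 it is 1.8829 ≥ 1.8571.
So the minimum punishment length is K = 7.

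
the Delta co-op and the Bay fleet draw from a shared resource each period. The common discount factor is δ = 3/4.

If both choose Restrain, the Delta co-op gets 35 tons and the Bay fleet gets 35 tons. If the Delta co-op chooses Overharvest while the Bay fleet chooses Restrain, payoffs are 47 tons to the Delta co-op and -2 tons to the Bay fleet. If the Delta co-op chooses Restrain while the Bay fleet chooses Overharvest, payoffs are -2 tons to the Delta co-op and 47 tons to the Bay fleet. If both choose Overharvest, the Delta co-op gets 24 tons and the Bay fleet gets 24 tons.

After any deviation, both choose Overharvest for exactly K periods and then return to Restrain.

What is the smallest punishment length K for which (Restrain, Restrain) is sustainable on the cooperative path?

No profitable deviation requires (35−24)(δ+…+δ^K) ≥ 47−35, i.e. δ+…+δ^K ≥ 12/11 ≈ 1.0909.
With δ = 3/4, the partial sums are K=1: 0.7500, K=2: 1.3125.
K = 2 is the first length at which the sum reaches 1.0909.

2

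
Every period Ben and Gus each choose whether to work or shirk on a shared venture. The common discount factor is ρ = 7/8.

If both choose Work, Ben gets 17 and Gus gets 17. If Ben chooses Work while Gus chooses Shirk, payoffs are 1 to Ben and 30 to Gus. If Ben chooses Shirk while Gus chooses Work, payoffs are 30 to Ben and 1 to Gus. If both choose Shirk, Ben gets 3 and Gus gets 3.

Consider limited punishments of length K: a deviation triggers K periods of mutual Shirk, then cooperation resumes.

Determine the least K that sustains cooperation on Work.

2

Need Σ_{k=1}^{K} ρ^k ≥ (30−17)/(17−3) = 0.9286 at ρ = 7/8.
At K = 1 the sum is 0.8750 < 0.9286; at K = 2 it is 1.6406 ≥ 0.9286.
So the minimum punishment length is K = 2.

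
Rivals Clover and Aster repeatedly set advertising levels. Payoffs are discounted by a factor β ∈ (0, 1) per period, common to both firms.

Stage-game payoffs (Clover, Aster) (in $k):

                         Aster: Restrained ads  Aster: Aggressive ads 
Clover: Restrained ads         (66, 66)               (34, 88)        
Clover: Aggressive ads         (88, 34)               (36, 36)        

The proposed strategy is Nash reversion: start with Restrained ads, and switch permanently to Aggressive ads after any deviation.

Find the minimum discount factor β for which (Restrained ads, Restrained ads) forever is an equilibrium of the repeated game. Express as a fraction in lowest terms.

66/(1−β) ≥ 88 + 36β/(1−β)
66 ≥ 88 − 52β
β ≥ 22/52 = 11/26.

11/26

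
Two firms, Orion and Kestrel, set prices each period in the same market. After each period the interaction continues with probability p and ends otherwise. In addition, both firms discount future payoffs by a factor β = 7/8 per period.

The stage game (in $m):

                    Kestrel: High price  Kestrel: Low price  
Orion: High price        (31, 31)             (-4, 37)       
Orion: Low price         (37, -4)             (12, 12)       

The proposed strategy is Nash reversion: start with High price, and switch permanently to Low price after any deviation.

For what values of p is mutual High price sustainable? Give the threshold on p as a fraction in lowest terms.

Expected continuation weight on next period's payoff is β·p = 7/8·p, which plays the role of the discount factor.
Cooperation requires 7/8·p ≥ (37−31)/(37−12) = 6/25, hence p ≥ 48/175.

48/175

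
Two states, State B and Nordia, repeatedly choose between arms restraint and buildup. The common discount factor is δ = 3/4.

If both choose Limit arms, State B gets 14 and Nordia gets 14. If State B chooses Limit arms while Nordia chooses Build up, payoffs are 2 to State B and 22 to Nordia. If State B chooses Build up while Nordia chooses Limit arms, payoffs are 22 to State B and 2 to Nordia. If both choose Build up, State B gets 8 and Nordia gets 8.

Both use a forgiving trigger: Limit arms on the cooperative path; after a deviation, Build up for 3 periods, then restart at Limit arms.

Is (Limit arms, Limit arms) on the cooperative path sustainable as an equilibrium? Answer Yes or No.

A one-shot deviation gives 22 now, then 8 for 3 periods, then back to 14.
Gain from deviating: (22−14) today; loss: (14−8) in each of the next 3 periods.
No-deviation condition: (14−8)(δ+…+δ^3) ≥ 22−14, i.e. δ+…+δ^3 ≥ 4/3.
At δ = 3/4: δ+…+δ^3 = 1.7344 ≥ 1.3333.
So cooperation is sustainable.

Yes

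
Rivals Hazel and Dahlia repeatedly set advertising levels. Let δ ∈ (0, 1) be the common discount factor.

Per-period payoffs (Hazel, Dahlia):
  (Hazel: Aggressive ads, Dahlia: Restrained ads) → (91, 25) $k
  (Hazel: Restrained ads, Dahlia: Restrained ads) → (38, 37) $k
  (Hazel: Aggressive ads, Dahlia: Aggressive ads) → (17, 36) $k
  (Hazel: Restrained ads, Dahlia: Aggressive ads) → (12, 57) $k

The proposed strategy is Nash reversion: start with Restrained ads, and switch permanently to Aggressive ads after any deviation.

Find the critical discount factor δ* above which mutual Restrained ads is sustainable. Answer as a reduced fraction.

20/21

For Hazel: deviation gain 91−38 = 53, per-period punishment loss 38−17 = 21. IC gives δ ≥ 53/74.
For Dahlia: gain 20, loss 1 per period, so δ ≥ 20/21.
The tighter constraint is Dahlia's, so cooperation needs δ ≥ 20/21.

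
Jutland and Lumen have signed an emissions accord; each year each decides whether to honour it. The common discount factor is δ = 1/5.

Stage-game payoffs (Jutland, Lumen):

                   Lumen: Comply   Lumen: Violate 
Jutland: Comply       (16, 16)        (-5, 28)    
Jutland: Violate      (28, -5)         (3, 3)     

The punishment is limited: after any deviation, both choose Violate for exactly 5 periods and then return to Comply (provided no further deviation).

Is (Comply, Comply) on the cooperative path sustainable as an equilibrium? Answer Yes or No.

No

IC: δ+…+δ^5 ≥ (28−16)/(16−3) = 12/13.
At δ = 1/5: partial sum = 0.2499 < 0.9231. Cooperation not sustainable.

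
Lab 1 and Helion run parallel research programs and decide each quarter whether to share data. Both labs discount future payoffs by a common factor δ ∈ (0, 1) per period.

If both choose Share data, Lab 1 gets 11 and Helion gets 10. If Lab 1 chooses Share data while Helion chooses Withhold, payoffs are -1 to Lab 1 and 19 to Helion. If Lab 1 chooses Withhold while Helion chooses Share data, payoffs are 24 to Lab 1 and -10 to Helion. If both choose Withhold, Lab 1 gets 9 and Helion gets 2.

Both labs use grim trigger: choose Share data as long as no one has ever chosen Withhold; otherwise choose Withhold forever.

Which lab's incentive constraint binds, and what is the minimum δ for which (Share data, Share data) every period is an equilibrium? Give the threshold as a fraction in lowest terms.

Lab 1; δ ≥ 13/15

Lab 1's threshold: (24−11)/(24−9) = 13/15.
Helion's threshold: (19−10)/(19−2) = 9/17.
13/15 > 9/17, so Lab 1 binds and δ* = 13/15.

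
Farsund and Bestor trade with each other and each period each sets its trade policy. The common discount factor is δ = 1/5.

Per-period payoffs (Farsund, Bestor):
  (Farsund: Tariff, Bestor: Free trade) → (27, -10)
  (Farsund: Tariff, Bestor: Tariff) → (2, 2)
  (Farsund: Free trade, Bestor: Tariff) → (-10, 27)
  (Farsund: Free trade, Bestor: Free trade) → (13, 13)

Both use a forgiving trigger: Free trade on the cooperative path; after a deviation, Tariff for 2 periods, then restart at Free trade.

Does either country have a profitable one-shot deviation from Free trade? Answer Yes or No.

IC: δ+…+δ^2 ≥ (27−13)/(13−2) = 14/11.
At δ = 1/5: partial sum = 0.2400 < 1.2727. Cooperation not sustainable.

Yes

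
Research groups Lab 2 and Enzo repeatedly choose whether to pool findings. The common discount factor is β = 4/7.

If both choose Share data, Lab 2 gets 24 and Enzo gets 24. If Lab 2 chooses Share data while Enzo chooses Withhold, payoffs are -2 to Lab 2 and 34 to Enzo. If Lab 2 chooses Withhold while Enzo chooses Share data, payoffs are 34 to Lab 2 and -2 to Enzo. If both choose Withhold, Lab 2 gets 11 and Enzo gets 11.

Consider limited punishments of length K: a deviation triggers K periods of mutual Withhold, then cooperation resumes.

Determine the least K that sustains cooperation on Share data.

Need Σ_{k=1}^{K} β^k ≥ (34−24)/(24−11) = 0.7692 at β = 4/7.
At K = 1 the sum is 0.5714 < 0.7692; at K = 2 it is 0.8980 ≥ 0.7692.
So the minimum punishment length is K = 2.

2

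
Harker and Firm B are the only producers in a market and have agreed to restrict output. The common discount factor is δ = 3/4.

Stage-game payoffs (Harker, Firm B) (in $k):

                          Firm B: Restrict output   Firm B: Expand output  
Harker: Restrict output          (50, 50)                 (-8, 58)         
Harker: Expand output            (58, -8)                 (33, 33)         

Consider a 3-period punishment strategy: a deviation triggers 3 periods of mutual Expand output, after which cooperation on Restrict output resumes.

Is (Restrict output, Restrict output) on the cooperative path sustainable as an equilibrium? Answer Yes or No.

Comparing payoff streams over the 4 periods until play realigns: cooperate → 50(1+δ+…+δ^3); deviate → 58 + 33(δ+…+δ^3).
Cooperation is sustained iff (50−33)(δ+…+δ^3) ≥ 58−50.
δ+…+δ^3 = 3/4·(1−(3/4)^3)/(1−3/4) = 1.7344, and (58−50)/(50−33) = 0.4706.
1.7344 ≥ 0.4706, so cooperation is sustainable.

Yes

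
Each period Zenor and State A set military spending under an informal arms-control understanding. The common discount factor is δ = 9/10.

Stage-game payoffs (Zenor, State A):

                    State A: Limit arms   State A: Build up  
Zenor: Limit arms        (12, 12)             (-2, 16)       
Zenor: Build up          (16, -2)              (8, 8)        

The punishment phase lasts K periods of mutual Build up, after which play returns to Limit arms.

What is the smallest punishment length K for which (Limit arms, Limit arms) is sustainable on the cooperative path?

2

No profitable deviation requires (12−8)(δ+…+δ^K) ≥ 16−12, i.e. δ+…+δ^K ≥ 1 ≈ 1.0000.
With δ = 9/10, the partial sums are K=1: 0.9000, K=2: 1.7100.
K = 2 is the first length at which the sum reaches 1.0000.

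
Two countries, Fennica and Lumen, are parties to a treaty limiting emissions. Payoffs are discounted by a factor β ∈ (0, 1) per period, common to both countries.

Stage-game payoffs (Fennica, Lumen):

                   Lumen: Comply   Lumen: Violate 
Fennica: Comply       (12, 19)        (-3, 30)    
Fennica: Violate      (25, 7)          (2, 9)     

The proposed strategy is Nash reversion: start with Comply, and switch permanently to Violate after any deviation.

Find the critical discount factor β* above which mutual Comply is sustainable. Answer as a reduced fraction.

Fennica's threshold: (25−12)/(25−2) = 13/23.
Lumen's threshold: (30−19)/(30−9) = 11/21.
13/23 > 11/21, so Fennica binds and β* = 13/23.

13/23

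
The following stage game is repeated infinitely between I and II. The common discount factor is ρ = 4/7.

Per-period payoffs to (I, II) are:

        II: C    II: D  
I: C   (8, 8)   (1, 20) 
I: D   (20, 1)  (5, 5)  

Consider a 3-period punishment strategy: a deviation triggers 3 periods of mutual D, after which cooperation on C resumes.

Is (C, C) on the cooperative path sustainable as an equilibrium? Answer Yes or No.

A one-shot deviation gives 20 now, then 5 for 3 periods, then back to 8.
Gain from deviating: (20−8) today; loss: (8−5) in each of the next 3 periods.
No-deviation condition: (8−5)(ρ+…+ρ^3) ≥ 20−8, i.e. ρ+…+ρ^3 ≥ 4.
At ρ = 4/7: ρ+…+ρ^3 = 1.0845 < 4.0000.
So cooperation is not sustainable.

No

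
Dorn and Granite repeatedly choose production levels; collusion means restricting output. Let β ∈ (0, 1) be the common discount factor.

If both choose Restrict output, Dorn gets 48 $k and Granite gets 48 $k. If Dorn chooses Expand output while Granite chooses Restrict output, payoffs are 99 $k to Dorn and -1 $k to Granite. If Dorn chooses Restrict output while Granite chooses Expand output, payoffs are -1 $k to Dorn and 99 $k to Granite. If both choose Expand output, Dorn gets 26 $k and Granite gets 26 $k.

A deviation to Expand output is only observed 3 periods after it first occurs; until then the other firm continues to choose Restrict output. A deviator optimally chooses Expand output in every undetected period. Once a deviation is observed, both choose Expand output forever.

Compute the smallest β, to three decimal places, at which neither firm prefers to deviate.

A deviator earns 99 for 3 periods, then 26 forever; cooperating earns 48 forever. Multiplying the IC by (1−β):
48 ≥ 99(1−β^3) + 26β^3, so 73·β^3 ≥ 51 and β^3 ≥ 51/73.
β ≥ (51/73)^(1/3) ≈ 0.887.

0.887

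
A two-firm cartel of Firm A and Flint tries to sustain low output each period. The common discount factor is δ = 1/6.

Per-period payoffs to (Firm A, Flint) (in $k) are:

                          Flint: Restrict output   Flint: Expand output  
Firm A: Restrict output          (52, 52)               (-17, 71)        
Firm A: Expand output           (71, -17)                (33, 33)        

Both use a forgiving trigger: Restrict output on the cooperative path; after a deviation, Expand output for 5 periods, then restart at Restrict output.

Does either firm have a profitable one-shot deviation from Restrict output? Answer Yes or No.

Yes

IC: δ+…+δ^5 ≥ (71−52)/(52−33) = 1.
At δ = 1/6: partial sum = 0.2000 < 1.0000. Cooperation not sustainable.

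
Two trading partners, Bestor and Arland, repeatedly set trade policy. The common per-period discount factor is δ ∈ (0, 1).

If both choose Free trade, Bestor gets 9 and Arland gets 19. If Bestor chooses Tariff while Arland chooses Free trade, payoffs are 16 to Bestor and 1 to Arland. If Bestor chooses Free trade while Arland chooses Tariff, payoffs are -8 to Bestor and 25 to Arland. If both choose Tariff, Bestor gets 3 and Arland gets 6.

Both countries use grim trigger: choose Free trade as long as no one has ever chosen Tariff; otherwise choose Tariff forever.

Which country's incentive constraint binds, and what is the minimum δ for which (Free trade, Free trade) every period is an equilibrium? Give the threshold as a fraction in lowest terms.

For Bestor: deviation gain 16−9 = 7, per-period punishment loss 9−3 = 6. IC gives δ ≥ 7/13.
For Arland: gain 6, loss 13 per period, so δ ≥ 6/19.
The tighter constraint is Bestor's, so cooperation needs δ ≥ 7/13.

Bestor; δ ≥ 7/13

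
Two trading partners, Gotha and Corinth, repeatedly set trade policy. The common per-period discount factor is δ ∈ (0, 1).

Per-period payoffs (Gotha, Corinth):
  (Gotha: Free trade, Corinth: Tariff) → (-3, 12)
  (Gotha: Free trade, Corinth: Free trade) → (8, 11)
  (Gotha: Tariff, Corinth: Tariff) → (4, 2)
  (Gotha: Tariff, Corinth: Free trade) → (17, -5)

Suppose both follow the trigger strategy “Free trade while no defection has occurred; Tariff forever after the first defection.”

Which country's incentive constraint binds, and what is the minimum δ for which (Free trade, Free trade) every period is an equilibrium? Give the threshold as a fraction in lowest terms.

Gotha; δ ≥ 9/13

Gotha: cooperation gives 8 each period; deviation gives 17 once then 4 forever.
  8/(1−δ) ≥ 17 + 4δ/(1−δ) ⇒ δ ≥ 9/13.
Corinth: cooperation gives 11 each period; deviation gives 12 once then 2 forever.
  δ ≥ 1/10.
Both must hold, so the binding constraint is Gotha's: δ ≥ 9/13.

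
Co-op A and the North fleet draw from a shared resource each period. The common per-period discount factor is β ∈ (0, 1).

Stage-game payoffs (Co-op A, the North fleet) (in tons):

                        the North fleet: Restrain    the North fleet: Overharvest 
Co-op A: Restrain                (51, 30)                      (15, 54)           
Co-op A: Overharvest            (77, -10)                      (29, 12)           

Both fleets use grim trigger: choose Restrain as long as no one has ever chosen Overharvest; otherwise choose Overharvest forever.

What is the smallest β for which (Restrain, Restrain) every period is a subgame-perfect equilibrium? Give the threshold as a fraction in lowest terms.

4/7

Co-op A's threshold: (77−51)/(77−29) = 13/24.
the North fleet's threshold: (54−30)/(54−12) = 4/7.
13/24 < 4/7, so the North fleet binds and β* = 4/7.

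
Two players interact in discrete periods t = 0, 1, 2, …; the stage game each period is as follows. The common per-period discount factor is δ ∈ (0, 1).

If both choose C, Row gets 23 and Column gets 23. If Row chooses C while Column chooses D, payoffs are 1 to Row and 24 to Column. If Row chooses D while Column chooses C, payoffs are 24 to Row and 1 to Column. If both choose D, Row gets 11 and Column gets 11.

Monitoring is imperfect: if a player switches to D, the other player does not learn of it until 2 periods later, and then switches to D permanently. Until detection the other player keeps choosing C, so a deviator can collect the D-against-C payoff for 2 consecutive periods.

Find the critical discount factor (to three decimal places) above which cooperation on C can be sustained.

0.277

The best deviation is to choose D for all 2 undetected periods, earning 24 each, then 11 forever once detected.
Deviation value: 24(1−δ^2)/(1−δ) + 11δ^2/(1−δ); cooperation value: 23/(1−δ).
IC: 23 ≥ 24(1−δ^2) + 11δ^2 = 24 − 13δ^2.
So δ^2 ≥ 1/13, giving δ ≥ (1/13)^(1/2) ≈ 0.277.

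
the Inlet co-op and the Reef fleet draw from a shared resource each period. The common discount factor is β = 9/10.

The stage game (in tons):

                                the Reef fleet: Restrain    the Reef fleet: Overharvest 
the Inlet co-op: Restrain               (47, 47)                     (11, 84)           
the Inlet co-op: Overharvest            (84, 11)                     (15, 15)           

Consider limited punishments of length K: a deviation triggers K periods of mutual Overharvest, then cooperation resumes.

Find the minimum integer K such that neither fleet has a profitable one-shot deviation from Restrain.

No profitable deviation requires (47−15)(β+…+β^K) ≥ 84−47, i.e. β+…+β^K ≥ 37/32 ≈ 1.1562.
With β = 9/10, the partial sums are K=1: 0.9000, K=2: 1.7100.
K = 2 is the first length at which the sum reaches 1.1562.

2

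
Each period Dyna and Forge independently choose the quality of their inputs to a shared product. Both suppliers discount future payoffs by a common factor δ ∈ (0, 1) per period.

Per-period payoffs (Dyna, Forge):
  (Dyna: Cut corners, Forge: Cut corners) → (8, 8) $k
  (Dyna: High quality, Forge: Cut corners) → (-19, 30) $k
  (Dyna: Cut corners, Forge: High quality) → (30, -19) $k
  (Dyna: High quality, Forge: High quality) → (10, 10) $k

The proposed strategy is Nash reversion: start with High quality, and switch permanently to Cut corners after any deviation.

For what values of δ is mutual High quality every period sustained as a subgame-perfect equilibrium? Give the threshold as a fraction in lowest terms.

10/11

10/(1−δ) ≥ 30 + 8δ/(1−δ)
10 ≥ 30 − 22δ
δ ≥ 20/22 = 10/11.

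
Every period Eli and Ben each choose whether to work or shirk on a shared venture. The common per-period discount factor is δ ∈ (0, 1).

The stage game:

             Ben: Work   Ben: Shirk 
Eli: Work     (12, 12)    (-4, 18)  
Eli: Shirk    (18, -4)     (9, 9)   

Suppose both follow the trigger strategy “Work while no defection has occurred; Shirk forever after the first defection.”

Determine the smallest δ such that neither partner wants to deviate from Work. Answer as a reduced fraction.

2/3

One-period gain from deviating is 18 − 12 = 6. The loss is 12 − 9 = 3 in every subsequent period, with present value 3·δ/(1−δ).
Deviation is unprofitable when 3·δ/(1−δ) ≥ 6, i.e. δ/(1−δ) ≥ 2.
Equivalently δ ≥ 6/(6+3) = 2/3.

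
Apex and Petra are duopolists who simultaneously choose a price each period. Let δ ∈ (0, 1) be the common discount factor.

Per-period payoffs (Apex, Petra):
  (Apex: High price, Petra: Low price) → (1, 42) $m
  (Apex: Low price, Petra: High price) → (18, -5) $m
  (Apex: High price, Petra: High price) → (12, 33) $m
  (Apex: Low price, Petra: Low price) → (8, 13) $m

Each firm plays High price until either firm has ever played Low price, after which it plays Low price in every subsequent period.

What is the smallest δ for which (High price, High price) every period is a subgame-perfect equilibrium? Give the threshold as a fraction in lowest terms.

3/5

For Apex: deviation gain 18−12 = 6, per-period punishment loss 12−8 = 4. IC gives δ ≥ 6/10 = 3/5.
For Petra: gain 9, loss 20 per period, so δ ≥ 9/29.
The tighter constraint is Apex's, so cooperation needs δ ≥ 3/5.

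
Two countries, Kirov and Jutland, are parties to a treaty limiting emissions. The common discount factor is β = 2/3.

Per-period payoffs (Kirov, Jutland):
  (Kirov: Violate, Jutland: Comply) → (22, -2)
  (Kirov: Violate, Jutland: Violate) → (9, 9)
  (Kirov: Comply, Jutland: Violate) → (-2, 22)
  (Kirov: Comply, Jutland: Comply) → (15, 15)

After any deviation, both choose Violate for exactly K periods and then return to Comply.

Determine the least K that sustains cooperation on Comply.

IC: β(1−β^K)/(1−β) ≥ (22−15)/(15−9) = 7/6.
With β = 2/3: need 1 − β^K ≥ 7/6·(1−2/3)/(2/3), i.e. β^K ≤ 0.4167.
Since (2/3)^2 = 0.4444 and (2/3)^3 = 0.2963, the smallest such K is 3.

3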